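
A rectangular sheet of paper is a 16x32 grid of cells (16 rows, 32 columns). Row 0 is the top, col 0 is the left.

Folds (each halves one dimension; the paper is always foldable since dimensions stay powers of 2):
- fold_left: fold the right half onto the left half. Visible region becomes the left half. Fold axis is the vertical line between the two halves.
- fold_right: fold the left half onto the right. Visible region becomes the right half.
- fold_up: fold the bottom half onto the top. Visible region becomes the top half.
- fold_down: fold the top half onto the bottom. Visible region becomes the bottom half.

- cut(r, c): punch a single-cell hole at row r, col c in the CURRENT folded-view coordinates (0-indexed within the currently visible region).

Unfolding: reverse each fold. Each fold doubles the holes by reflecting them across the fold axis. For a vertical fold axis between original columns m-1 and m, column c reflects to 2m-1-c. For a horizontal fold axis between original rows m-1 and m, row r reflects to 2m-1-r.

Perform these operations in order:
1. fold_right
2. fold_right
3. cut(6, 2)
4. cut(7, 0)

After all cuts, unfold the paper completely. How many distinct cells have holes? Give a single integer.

Answer: 8

Derivation:
Op 1 fold_right: fold axis v@16; visible region now rows[0,16) x cols[16,32) = 16x16
Op 2 fold_right: fold axis v@24; visible region now rows[0,16) x cols[24,32) = 16x8
Op 3 cut(6, 2): punch at orig (6,26); cuts so far [(6, 26)]; region rows[0,16) x cols[24,32) = 16x8
Op 4 cut(7, 0): punch at orig (7,24); cuts so far [(6, 26), (7, 24)]; region rows[0,16) x cols[24,32) = 16x8
Unfold 1 (reflect across v@24): 4 holes -> [(6, 21), (6, 26), (7, 23), (7, 24)]
Unfold 2 (reflect across v@16): 8 holes -> [(6, 5), (6, 10), (6, 21), (6, 26), (7, 7), (7, 8), (7, 23), (7, 24)]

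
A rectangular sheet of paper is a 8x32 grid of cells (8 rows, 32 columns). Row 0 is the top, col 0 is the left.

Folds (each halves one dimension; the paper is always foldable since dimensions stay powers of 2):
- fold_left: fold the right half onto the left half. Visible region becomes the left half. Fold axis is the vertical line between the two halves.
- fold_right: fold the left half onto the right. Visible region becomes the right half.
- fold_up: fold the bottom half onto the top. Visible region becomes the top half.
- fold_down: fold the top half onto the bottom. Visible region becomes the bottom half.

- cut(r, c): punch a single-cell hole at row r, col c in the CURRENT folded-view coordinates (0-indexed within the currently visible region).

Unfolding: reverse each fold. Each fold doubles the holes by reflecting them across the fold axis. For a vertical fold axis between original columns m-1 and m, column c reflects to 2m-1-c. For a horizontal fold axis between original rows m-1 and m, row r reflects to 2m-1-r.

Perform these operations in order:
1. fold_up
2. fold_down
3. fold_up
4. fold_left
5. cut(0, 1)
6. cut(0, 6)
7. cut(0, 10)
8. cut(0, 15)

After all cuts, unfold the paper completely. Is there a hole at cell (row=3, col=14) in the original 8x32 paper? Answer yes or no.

Answer: no

Derivation:
Op 1 fold_up: fold axis h@4; visible region now rows[0,4) x cols[0,32) = 4x32
Op 2 fold_down: fold axis h@2; visible region now rows[2,4) x cols[0,32) = 2x32
Op 3 fold_up: fold axis h@3; visible region now rows[2,3) x cols[0,32) = 1x32
Op 4 fold_left: fold axis v@16; visible region now rows[2,3) x cols[0,16) = 1x16
Op 5 cut(0, 1): punch at orig (2,1); cuts so far [(2, 1)]; region rows[2,3) x cols[0,16) = 1x16
Op 6 cut(0, 6): punch at orig (2,6); cuts so far [(2, 1), (2, 6)]; region rows[2,3) x cols[0,16) = 1x16
Op 7 cut(0, 10): punch at orig (2,10); cuts so far [(2, 1), (2, 6), (2, 10)]; region rows[2,3) x cols[0,16) = 1x16
Op 8 cut(0, 15): punch at orig (2,15); cuts so far [(2, 1), (2, 6), (2, 10), (2, 15)]; region rows[2,3) x cols[0,16) = 1x16
Unfold 1 (reflect across v@16): 8 holes -> [(2, 1), (2, 6), (2, 10), (2, 15), (2, 16), (2, 21), (2, 25), (2, 30)]
Unfold 2 (reflect across h@3): 16 holes -> [(2, 1), (2, 6), (2, 10), (2, 15), (2, 16), (2, 21), (2, 25), (2, 30), (3, 1), (3, 6), (3, 10), (3, 15), (3, 16), (3, 21), (3, 25), (3, 30)]
Unfold 3 (reflect across h@2): 32 holes -> [(0, 1), (0, 6), (0, 10), (0, 15), (0, 16), (0, 21), (0, 25), (0, 30), (1, 1), (1, 6), (1, 10), (1, 15), (1, 16), (1, 21), (1, 25), (1, 30), (2, 1), (2, 6), (2, 10), (2, 15), (2, 16), (2, 21), (2, 25), (2, 30), (3, 1), (3, 6), (3, 10), (3, 15), (3, 16), (3, 21), (3, 25), (3, 30)]
Unfold 4 (reflect across h@4): 64 holes -> [(0, 1), (0, 6), (0, 10), (0, 15), (0, 16), (0, 21), (0, 25), (0, 30), (1, 1), (1, 6), (1, 10), (1, 15), (1, 16), (1, 21), (1, 25), (1, 30), (2, 1), (2, 6), (2, 10), (2, 15), (2, 16), (2, 21), (2, 25), (2, 30), (3, 1), (3, 6), (3, 10), (3, 15), (3, 16), (3, 21), (3, 25), (3, 30), (4, 1), (4, 6), (4, 10), (4, 15), (4, 16), (4, 21), (4, 25), (4, 30), (5, 1), (5, 6), (5, 10), (5, 15), (5, 16), (5, 21), (5, 25), (5, 30), (6, 1), (6, 6), (6, 10), (6, 15), (6, 16), (6, 21), (6, 25), (6, 30), (7, 1), (7, 6), (7, 10), (7, 15), (7, 16), (7, 21), (7, 25), (7, 30)]
Holes: [(0, 1), (0, 6), (0, 10), (0, 15), (0, 16), (0, 21), (0, 25), (0, 30), (1, 1), (1, 6), (1, 10), (1, 15), (1, 16), (1, 21), (1, 25), (1, 30), (2, 1), (2, 6), (2, 10), (2, 15), (2, 16), (2, 21), (2, 25), (2, 30), (3, 1), (3, 6), (3, 10), (3, 15), (3, 16), (3, 21), (3, 25), (3, 30), (4, 1), (4, 6), (4, 10), (4, 15), (4, 16), (4, 21), (4, 25), (4, 30), (5, 1), (5, 6), (5, 10), (5, 15), (5, 16), (5, 21), (5, 25), (5, 30), (6, 1), (6, 6), (6, 10), (6, 15), (6, 16), (6, 21), (6, 25), (6, 30), (7, 1), (7, 6), (7, 10), (7, 15), (7, 16), (7, 21), (7, 25), (7, 30)]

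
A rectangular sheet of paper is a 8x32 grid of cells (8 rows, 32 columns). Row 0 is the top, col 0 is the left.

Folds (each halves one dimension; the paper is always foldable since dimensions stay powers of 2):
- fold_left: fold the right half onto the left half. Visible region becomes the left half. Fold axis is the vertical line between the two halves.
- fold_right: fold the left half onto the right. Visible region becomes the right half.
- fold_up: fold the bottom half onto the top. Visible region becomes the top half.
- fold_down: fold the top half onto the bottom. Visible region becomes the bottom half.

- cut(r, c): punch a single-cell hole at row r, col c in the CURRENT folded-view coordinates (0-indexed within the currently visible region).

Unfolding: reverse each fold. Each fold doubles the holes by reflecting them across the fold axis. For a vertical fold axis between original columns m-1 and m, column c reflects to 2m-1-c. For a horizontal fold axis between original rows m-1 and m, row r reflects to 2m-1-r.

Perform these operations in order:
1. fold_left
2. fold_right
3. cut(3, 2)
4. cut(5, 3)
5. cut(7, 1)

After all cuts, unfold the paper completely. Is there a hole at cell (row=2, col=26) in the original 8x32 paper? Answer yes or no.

Answer: no

Derivation:
Op 1 fold_left: fold axis v@16; visible region now rows[0,8) x cols[0,16) = 8x16
Op 2 fold_right: fold axis v@8; visible region now rows[0,8) x cols[8,16) = 8x8
Op 3 cut(3, 2): punch at orig (3,10); cuts so far [(3, 10)]; region rows[0,8) x cols[8,16) = 8x8
Op 4 cut(5, 3): punch at orig (5,11); cuts so far [(3, 10), (5, 11)]; region rows[0,8) x cols[8,16) = 8x8
Op 5 cut(7, 1): punch at orig (7,9); cuts so far [(3, 10), (5, 11), (7, 9)]; region rows[0,8) x cols[8,16) = 8x8
Unfold 1 (reflect across v@8): 6 holes -> [(3, 5), (3, 10), (5, 4), (5, 11), (7, 6), (7, 9)]
Unfold 2 (reflect across v@16): 12 holes -> [(3, 5), (3, 10), (3, 21), (3, 26), (5, 4), (5, 11), (5, 20), (5, 27), (7, 6), (7, 9), (7, 22), (7, 25)]
Holes: [(3, 5), (3, 10), (3, 21), (3, 26), (5, 4), (5, 11), (5, 20), (5, 27), (7, 6), (7, 9), (7, 22), (7, 25)]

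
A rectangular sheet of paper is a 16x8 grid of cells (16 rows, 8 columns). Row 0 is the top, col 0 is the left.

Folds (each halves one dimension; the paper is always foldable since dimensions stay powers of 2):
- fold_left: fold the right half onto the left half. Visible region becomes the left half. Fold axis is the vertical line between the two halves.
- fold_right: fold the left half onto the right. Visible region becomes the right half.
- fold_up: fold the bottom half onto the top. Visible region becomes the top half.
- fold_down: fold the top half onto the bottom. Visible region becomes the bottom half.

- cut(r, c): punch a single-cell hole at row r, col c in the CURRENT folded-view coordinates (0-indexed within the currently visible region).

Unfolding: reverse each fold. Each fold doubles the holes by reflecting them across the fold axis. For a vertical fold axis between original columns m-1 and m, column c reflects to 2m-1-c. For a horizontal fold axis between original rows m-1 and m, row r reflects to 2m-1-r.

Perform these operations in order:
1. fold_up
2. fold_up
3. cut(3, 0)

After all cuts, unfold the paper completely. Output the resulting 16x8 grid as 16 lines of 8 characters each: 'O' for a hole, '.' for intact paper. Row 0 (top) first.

Op 1 fold_up: fold axis h@8; visible region now rows[0,8) x cols[0,8) = 8x8
Op 2 fold_up: fold axis h@4; visible region now rows[0,4) x cols[0,8) = 4x8
Op 3 cut(3, 0): punch at orig (3,0); cuts so far [(3, 0)]; region rows[0,4) x cols[0,8) = 4x8
Unfold 1 (reflect across h@4): 2 holes -> [(3, 0), (4, 0)]
Unfold 2 (reflect across h@8): 4 holes -> [(3, 0), (4, 0), (11, 0), (12, 0)]

Answer: ........
........
........
O.......
O.......
........
........
........
........
........
........
O.......
O.......
........
........
........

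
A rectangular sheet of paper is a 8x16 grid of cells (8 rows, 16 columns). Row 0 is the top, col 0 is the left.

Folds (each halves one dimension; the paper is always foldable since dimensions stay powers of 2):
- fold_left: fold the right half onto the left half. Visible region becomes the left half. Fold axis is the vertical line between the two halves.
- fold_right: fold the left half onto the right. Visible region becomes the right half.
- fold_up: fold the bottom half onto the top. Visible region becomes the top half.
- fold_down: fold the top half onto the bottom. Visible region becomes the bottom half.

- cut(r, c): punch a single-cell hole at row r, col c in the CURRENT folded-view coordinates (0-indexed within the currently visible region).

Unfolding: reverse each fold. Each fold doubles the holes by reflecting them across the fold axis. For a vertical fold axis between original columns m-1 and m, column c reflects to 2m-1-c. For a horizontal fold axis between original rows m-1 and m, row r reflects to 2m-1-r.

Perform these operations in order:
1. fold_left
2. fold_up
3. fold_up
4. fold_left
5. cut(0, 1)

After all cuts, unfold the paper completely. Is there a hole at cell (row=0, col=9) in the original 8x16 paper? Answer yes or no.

Op 1 fold_left: fold axis v@8; visible region now rows[0,8) x cols[0,8) = 8x8
Op 2 fold_up: fold axis h@4; visible region now rows[0,4) x cols[0,8) = 4x8
Op 3 fold_up: fold axis h@2; visible region now rows[0,2) x cols[0,8) = 2x8
Op 4 fold_left: fold axis v@4; visible region now rows[0,2) x cols[0,4) = 2x4
Op 5 cut(0, 1): punch at orig (0,1); cuts so far [(0, 1)]; region rows[0,2) x cols[0,4) = 2x4
Unfold 1 (reflect across v@4): 2 holes -> [(0, 1), (0, 6)]
Unfold 2 (reflect across h@2): 4 holes -> [(0, 1), (0, 6), (3, 1), (3, 6)]
Unfold 3 (reflect across h@4): 8 holes -> [(0, 1), (0, 6), (3, 1), (3, 6), (4, 1), (4, 6), (7, 1), (7, 6)]
Unfold 4 (reflect across v@8): 16 holes -> [(0, 1), (0, 6), (0, 9), (0, 14), (3, 1), (3, 6), (3, 9), (3, 14), (4, 1), (4, 6), (4, 9), (4, 14), (7, 1), (7, 6), (7, 9), (7, 14)]
Holes: [(0, 1), (0, 6), (0, 9), (0, 14), (3, 1), (3, 6), (3, 9), (3, 14), (4, 1), (4, 6), (4, 9), (4, 14), (7, 1), (7, 6), (7, 9), (7, 14)]

Answer: yes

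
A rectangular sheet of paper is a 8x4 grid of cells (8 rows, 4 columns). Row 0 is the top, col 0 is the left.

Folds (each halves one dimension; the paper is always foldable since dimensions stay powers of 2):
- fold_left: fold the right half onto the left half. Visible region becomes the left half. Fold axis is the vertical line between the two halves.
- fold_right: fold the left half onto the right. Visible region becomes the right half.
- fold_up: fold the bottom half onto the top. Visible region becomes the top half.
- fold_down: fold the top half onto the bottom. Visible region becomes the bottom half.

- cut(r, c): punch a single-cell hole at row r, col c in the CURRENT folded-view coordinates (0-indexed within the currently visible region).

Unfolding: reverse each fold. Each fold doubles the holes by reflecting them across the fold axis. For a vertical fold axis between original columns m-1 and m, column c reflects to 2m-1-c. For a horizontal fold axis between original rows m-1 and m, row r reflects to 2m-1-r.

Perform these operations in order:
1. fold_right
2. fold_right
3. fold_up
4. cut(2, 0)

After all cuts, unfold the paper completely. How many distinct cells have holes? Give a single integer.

Answer: 8

Derivation:
Op 1 fold_right: fold axis v@2; visible region now rows[0,8) x cols[2,4) = 8x2
Op 2 fold_right: fold axis v@3; visible region now rows[0,8) x cols[3,4) = 8x1
Op 3 fold_up: fold axis h@4; visible region now rows[0,4) x cols[3,4) = 4x1
Op 4 cut(2, 0): punch at orig (2,3); cuts so far [(2, 3)]; region rows[0,4) x cols[3,4) = 4x1
Unfold 1 (reflect across h@4): 2 holes -> [(2, 3), (5, 3)]
Unfold 2 (reflect across v@3): 4 holes -> [(2, 2), (2, 3), (5, 2), (5, 3)]
Unfold 3 (reflect across v@2): 8 holes -> [(2, 0), (2, 1), (2, 2), (2, 3), (5, 0), (5, 1), (5, 2), (5, 3)]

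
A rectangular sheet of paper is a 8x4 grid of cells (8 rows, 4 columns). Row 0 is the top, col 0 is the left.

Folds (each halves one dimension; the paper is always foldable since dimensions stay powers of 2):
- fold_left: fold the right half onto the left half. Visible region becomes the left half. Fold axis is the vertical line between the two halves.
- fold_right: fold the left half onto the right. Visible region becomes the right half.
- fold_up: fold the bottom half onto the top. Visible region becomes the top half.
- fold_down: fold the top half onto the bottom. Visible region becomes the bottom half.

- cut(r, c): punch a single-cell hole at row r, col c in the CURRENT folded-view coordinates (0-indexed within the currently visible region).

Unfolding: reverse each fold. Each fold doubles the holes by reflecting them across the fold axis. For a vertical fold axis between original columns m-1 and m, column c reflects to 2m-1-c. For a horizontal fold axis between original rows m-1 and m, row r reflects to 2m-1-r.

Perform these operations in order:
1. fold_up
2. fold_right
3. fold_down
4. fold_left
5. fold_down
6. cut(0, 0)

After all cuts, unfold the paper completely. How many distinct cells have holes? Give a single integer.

Answer: 32

Derivation:
Op 1 fold_up: fold axis h@4; visible region now rows[0,4) x cols[0,4) = 4x4
Op 2 fold_right: fold axis v@2; visible region now rows[0,4) x cols[2,4) = 4x2
Op 3 fold_down: fold axis h@2; visible region now rows[2,4) x cols[2,4) = 2x2
Op 4 fold_left: fold axis v@3; visible region now rows[2,4) x cols[2,3) = 2x1
Op 5 fold_down: fold axis h@3; visible region now rows[3,4) x cols[2,3) = 1x1
Op 6 cut(0, 0): punch at orig (3,2); cuts so far [(3, 2)]; region rows[3,4) x cols[2,3) = 1x1
Unfold 1 (reflect across h@3): 2 holes -> [(2, 2), (3, 2)]
Unfold 2 (reflect across v@3): 4 holes -> [(2, 2), (2, 3), (3, 2), (3, 3)]
Unfold 3 (reflect across h@2): 8 holes -> [(0, 2), (0, 3), (1, 2), (1, 3), (2, 2), (2, 3), (3, 2), (3, 3)]
Unfold 4 (reflect across v@2): 16 holes -> [(0, 0), (0, 1), (0, 2), (0, 3), (1, 0), (1, 1), (1, 2), (1, 3), (2, 0), (2, 1), (2, 2), (2, 3), (3, 0), (3, 1), (3, 2), (3, 3)]
Unfold 5 (reflect across h@4): 32 holes -> [(0, 0), (0, 1), (0, 2), (0, 3), (1, 0), (1, 1), (1, 2), (1, 3), (2, 0), (2, 1), (2, 2), (2, 3), (3, 0), (3, 1), (3, 2), (3, 3), (4, 0), (4, 1), (4, 2), (4, 3), (5, 0), (5, 1), (5, 2), (5, 3), (6, 0), (6, 1), (6, 2), (6, 3), (7, 0), (7, 1), (7, 2), (7, 3)]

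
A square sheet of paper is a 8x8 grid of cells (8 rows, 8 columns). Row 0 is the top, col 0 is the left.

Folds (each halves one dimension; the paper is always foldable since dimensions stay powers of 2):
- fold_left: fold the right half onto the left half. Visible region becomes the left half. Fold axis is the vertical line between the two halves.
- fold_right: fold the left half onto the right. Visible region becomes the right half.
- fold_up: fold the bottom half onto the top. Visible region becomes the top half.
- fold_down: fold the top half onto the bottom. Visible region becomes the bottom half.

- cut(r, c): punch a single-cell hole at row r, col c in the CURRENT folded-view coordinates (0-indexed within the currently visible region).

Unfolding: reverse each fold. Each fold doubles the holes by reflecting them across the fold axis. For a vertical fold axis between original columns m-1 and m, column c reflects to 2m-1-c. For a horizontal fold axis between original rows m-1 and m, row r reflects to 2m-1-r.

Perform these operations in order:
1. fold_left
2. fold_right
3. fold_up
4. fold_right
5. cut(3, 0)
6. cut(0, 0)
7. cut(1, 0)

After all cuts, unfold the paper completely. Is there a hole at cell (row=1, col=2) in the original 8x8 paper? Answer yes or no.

Answer: yes

Derivation:
Op 1 fold_left: fold axis v@4; visible region now rows[0,8) x cols[0,4) = 8x4
Op 2 fold_right: fold axis v@2; visible region now rows[0,8) x cols[2,4) = 8x2
Op 3 fold_up: fold axis h@4; visible region now rows[0,4) x cols[2,4) = 4x2
Op 4 fold_right: fold axis v@3; visible region now rows[0,4) x cols[3,4) = 4x1
Op 5 cut(3, 0): punch at orig (3,3); cuts so far [(3, 3)]; region rows[0,4) x cols[3,4) = 4x1
Op 6 cut(0, 0): punch at orig (0,3); cuts so far [(0, 3), (3, 3)]; region rows[0,4) x cols[3,4) = 4x1
Op 7 cut(1, 0): punch at orig (1,3); cuts so far [(0, 3), (1, 3), (3, 3)]; region rows[0,4) x cols[3,4) = 4x1
Unfold 1 (reflect across v@3): 6 holes -> [(0, 2), (0, 3), (1, 2), (1, 3), (3, 2), (3, 3)]
Unfold 2 (reflect across h@4): 12 holes -> [(0, 2), (0, 3), (1, 2), (1, 3), (3, 2), (3, 3), (4, 2), (4, 3), (6, 2), (6, 3), (7, 2), (7, 3)]
Unfold 3 (reflect across v@2): 24 holes -> [(0, 0), (0, 1), (0, 2), (0, 3), (1, 0), (1, 1), (1, 2), (1, 3), (3, 0), (3, 1), (3, 2), (3, 3), (4, 0), (4, 1), (4, 2), (4, 3), (6, 0), (6, 1), (6, 2), (6, 3), (7, 0), (7, 1), (7, 2), (7, 3)]
Unfold 4 (reflect across v@4): 48 holes -> [(0, 0), (0, 1), (0, 2), (0, 3), (0, 4), (0, 5), (0, 6), (0, 7), (1, 0), (1, 1), (1, 2), (1, 3), (1, 4), (1, 5), (1, 6), (1, 7), (3, 0), (3, 1), (3, 2), (3, 3), (3, 4), (3, 5), (3, 6), (3, 7), (4, 0), (4, 1), (4, 2), (4, 3), (4, 4), (4, 5), (4, 6), (4, 7), (6, 0), (6, 1), (6, 2), (6, 3), (6, 4), (6, 5), (6, 6), (6, 7), (7, 0), (7, 1), (7, 2), (7, 3), (7, 4), (7, 5), (7, 6), (7, 7)]
Holes: [(0, 0), (0, 1), (0, 2), (0, 3), (0, 4), (0, 5), (0, 6), (0, 7), (1, 0), (1, 1), (1, 2), (1, 3), (1, 4), (1, 5), (1, 6), (1, 7), (3, 0), (3, 1), (3, 2), (3, 3), (3, 4), (3, 5), (3, 6), (3, 7), (4, 0), (4, 1), (4, 2), (4, 3), (4, 4), (4, 5), (4, 6), (4, 7), (6, 0), (6, 1), (6, 2), (6, 3), (6, 4), (6, 5), (6, 6), (6, 7), (7, 0), (7, 1), (7, 2), (7, 3), (7, 4), (7, 5), (7, 6), (7, 7)]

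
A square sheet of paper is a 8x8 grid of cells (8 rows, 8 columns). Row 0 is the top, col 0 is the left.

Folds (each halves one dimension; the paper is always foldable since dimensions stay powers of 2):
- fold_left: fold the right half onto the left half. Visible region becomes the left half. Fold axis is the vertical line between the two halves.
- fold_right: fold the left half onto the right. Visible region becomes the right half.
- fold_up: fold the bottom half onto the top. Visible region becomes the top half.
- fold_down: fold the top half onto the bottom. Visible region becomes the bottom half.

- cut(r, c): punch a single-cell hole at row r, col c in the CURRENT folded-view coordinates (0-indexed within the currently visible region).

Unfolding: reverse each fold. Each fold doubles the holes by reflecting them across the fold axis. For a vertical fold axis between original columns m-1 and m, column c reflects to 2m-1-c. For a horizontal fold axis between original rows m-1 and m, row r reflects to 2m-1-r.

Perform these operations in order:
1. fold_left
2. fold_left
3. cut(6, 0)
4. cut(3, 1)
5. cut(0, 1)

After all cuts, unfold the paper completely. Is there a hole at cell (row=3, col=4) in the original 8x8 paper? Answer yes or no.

Answer: no

Derivation:
Op 1 fold_left: fold axis v@4; visible region now rows[0,8) x cols[0,4) = 8x4
Op 2 fold_left: fold axis v@2; visible region now rows[0,8) x cols[0,2) = 8x2
Op 3 cut(6, 0): punch at orig (6,0); cuts so far [(6, 0)]; region rows[0,8) x cols[0,2) = 8x2
Op 4 cut(3, 1): punch at orig (3,1); cuts so far [(3, 1), (6, 0)]; region rows[0,8) x cols[0,2) = 8x2
Op 5 cut(0, 1): punch at orig (0,1); cuts so far [(0, 1), (3, 1), (6, 0)]; region rows[0,8) x cols[0,2) = 8x2
Unfold 1 (reflect across v@2): 6 holes -> [(0, 1), (0, 2), (3, 1), (3, 2), (6, 0), (6, 3)]
Unfold 2 (reflect across v@4): 12 holes -> [(0, 1), (0, 2), (0, 5), (0, 6), (3, 1), (3, 2), (3, 5), (3, 6), (6, 0), (6, 3), (6, 4), (6, 7)]
Holes: [(0, 1), (0, 2), (0, 5), (0, 6), (3, 1), (3, 2), (3, 5), (3, 6), (6, 0), (6, 3), (6, 4), (6, 7)]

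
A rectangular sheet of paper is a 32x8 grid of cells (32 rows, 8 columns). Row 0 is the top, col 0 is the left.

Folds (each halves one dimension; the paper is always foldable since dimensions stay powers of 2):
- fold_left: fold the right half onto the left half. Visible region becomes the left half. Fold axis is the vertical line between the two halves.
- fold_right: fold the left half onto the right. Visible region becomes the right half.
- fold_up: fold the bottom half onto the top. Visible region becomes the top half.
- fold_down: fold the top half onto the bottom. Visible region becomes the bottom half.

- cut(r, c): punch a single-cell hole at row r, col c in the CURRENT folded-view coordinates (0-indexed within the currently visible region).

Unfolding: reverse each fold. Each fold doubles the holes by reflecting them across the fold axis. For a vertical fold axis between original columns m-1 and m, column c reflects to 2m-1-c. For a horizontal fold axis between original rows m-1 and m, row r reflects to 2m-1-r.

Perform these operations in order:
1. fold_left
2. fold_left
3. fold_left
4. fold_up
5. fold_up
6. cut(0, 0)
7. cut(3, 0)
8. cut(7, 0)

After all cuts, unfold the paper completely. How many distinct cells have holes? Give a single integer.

Op 1 fold_left: fold axis v@4; visible region now rows[0,32) x cols[0,4) = 32x4
Op 2 fold_left: fold axis v@2; visible region now rows[0,32) x cols[0,2) = 32x2
Op 3 fold_left: fold axis v@1; visible region now rows[0,32) x cols[0,1) = 32x1
Op 4 fold_up: fold axis h@16; visible region now rows[0,16) x cols[0,1) = 16x1
Op 5 fold_up: fold axis h@8; visible region now rows[0,8) x cols[0,1) = 8x1
Op 6 cut(0, 0): punch at orig (0,0); cuts so far [(0, 0)]; region rows[0,8) x cols[0,1) = 8x1
Op 7 cut(3, 0): punch at orig (3,0); cuts so far [(0, 0), (3, 0)]; region rows[0,8) x cols[0,1) = 8x1
Op 8 cut(7, 0): punch at orig (7,0); cuts so far [(0, 0), (3, 0), (7, 0)]; region rows[0,8) x cols[0,1) = 8x1
Unfold 1 (reflect across h@8): 6 holes -> [(0, 0), (3, 0), (7, 0), (8, 0), (12, 0), (15, 0)]
Unfold 2 (reflect across h@16): 12 holes -> [(0, 0), (3, 0), (7, 0), (8, 0), (12, 0), (15, 0), (16, 0), (19, 0), (23, 0), (24, 0), (28, 0), (31, 0)]
Unfold 3 (reflect across v@1): 24 holes -> [(0, 0), (0, 1), (3, 0), (3, 1), (7, 0), (7, 1), (8, 0), (8, 1), (12, 0), (12, 1), (15, 0), (15, 1), (16, 0), (16, 1), (19, 0), (19, 1), (23, 0), (23, 1), (24, 0), (24, 1), (28, 0), (28, 1), (31, 0), (31, 1)]
Unfold 4 (reflect across v@2): 48 holes -> [(0, 0), (0, 1), (0, 2), (0, 3), (3, 0), (3, 1), (3, 2), (3, 3), (7, 0), (7, 1), (7, 2), (7, 3), (8, 0), (8, 1), (8, 2), (8, 3), (12, 0), (12, 1), (12, 2), (12, 3), (15, 0), (15, 1), (15, 2), (15, 3), (16, 0), (16, 1), (16, 2), (16, 3), (19, 0), (19, 1), (19, 2), (19, 3), (23, 0), (23, 1), (23, 2), (23, 3), (24, 0), (24, 1), (24, 2), (24, 3), (28, 0), (28, 1), (28, 2), (28, 3), (31, 0), (31, 1), (31, 2), (31, 3)]
Unfold 5 (reflect across v@4): 96 holes -> [(0, 0), (0, 1), (0, 2), (0, 3), (0, 4), (0, 5), (0, 6), (0, 7), (3, 0), (3, 1), (3, 2), (3, 3), (3, 4), (3, 5), (3, 6), (3, 7), (7, 0), (7, 1), (7, 2), (7, 3), (7, 4), (7, 5), (7, 6), (7, 7), (8, 0), (8, 1), (8, 2), (8, 3), (8, 4), (8, 5), (8, 6), (8, 7), (12, 0), (12, 1), (12, 2), (12, 3), (12, 4), (12, 5), (12, 6), (12, 7), (15, 0), (15, 1), (15, 2), (15, 3), (15, 4), (15, 5), (15, 6), (15, 7), (16, 0), (16, 1), (16, 2), (16, 3), (16, 4), (16, 5), (16, 6), (16, 7), (19, 0), (19, 1), (19, 2), (19, 3), (19, 4), (19, 5), (19, 6), (19, 7), (23, 0), (23, 1), (23, 2), (23, 3), (23, 4), (23, 5), (23, 6), (23, 7), (24, 0), (24, 1), (24, 2), (24, 3), (24, 4), (24, 5), (24, 6), (24, 7), (28, 0), (28, 1), (28, 2), (28, 3), (28, 4), (28, 5), (28, 6), (28, 7), (31, 0), (31, 1), (31, 2), (31, 3), (31, 4), (31, 5), (31, 6), (31, 7)]

Answer: 96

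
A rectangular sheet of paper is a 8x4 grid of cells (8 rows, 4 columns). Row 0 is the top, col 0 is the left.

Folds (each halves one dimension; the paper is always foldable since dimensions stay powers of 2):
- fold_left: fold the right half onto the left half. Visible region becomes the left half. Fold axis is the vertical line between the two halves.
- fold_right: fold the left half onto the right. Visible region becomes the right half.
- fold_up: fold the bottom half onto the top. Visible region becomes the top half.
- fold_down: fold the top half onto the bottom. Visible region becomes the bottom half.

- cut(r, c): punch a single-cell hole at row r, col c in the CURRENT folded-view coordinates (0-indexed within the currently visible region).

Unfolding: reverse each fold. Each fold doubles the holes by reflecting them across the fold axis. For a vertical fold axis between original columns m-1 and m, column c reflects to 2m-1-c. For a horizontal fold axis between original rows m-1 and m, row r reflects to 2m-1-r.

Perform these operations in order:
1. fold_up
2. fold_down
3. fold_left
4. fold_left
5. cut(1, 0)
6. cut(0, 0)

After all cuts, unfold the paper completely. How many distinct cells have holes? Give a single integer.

Answer: 32

Derivation:
Op 1 fold_up: fold axis h@4; visible region now rows[0,4) x cols[0,4) = 4x4
Op 2 fold_down: fold axis h@2; visible region now rows[2,4) x cols[0,4) = 2x4
Op 3 fold_left: fold axis v@2; visible region now rows[2,4) x cols[0,2) = 2x2
Op 4 fold_left: fold axis v@1; visible region now rows[2,4) x cols[0,1) = 2x1
Op 5 cut(1, 0): punch at orig (3,0); cuts so far [(3, 0)]; region rows[2,4) x cols[0,1) = 2x1
Op 6 cut(0, 0): punch at orig (2,0); cuts so far [(2, 0), (3, 0)]; region rows[2,4) x cols[0,1) = 2x1
Unfold 1 (reflect across v@1): 4 holes -> [(2, 0), (2, 1), (3, 0), (3, 1)]
Unfold 2 (reflect across v@2): 8 holes -> [(2, 0), (2, 1), (2, 2), (2, 3), (3, 0), (3, 1), (3, 2), (3, 3)]
Unfold 3 (reflect across h@2): 16 holes -> [(0, 0), (0, 1), (0, 2), (0, 3), (1, 0), (1, 1), (1, 2), (1, 3), (2, 0), (2, 1), (2, 2), (2, 3), (3, 0), (3, 1), (3, 2), (3, 3)]
Unfold 4 (reflect across h@4): 32 holes -> [(0, 0), (0, 1), (0, 2), (0, 3), (1, 0), (1, 1), (1, 2), (1, 3), (2, 0), (2, 1), (2, 2), (2, 3), (3, 0), (3, 1), (3, 2), (3, 3), (4, 0), (4, 1), (4, 2), (4, 3), (5, 0), (5, 1), (5, 2), (5, 3), (6, 0), (6, 1), (6, 2), (6, 3), (7, 0), (7, 1), (7, 2), (7, 3)]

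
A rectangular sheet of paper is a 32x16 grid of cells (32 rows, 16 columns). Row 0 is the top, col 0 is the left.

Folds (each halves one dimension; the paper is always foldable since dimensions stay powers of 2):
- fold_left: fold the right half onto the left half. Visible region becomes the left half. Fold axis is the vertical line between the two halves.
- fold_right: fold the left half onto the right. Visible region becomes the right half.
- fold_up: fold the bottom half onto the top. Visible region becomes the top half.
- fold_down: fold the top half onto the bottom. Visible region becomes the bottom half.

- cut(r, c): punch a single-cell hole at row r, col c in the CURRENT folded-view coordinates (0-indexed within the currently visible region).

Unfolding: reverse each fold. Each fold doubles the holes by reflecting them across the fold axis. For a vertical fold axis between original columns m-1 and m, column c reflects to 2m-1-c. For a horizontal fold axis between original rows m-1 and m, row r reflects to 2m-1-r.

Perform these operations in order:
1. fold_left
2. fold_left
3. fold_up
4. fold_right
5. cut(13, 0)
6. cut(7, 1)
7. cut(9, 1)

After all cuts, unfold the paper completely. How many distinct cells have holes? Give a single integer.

Answer: 48

Derivation:
Op 1 fold_left: fold axis v@8; visible region now rows[0,32) x cols[0,8) = 32x8
Op 2 fold_left: fold axis v@4; visible region now rows[0,32) x cols[0,4) = 32x4
Op 3 fold_up: fold axis h@16; visible region now rows[0,16) x cols[0,4) = 16x4
Op 4 fold_right: fold axis v@2; visible region now rows[0,16) x cols[2,4) = 16x2
Op 5 cut(13, 0): punch at orig (13,2); cuts so far [(13, 2)]; region rows[0,16) x cols[2,4) = 16x2
Op 6 cut(7, 1): punch at orig (7,3); cuts so far [(7, 3), (13, 2)]; region rows[0,16) x cols[2,4) = 16x2
Op 7 cut(9, 1): punch at orig (9,3); cuts so far [(7, 3), (9, 3), (13, 2)]; region rows[0,16) x cols[2,4) = 16x2
Unfold 1 (reflect across v@2): 6 holes -> [(7, 0), (7, 3), (9, 0), (9, 3), (13, 1), (13, 2)]
Unfold 2 (reflect across h@16): 12 holes -> [(7, 0), (7, 3), (9, 0), (9, 3), (13, 1), (13, 2), (18, 1), (18, 2), (22, 0), (22, 3), (24, 0), (24, 3)]
Unfold 3 (reflect across v@4): 24 holes -> [(7, 0), (7, 3), (7, 4), (7, 7), (9, 0), (9, 3), (9, 4), (9, 7), (13, 1), (13, 2), (13, 5), (13, 6), (18, 1), (18, 2), (18, 5), (18, 6), (22, 0), (22, 3), (22, 4), (22, 7), (24, 0), (24, 3), (24, 4), (24, 7)]
Unfold 4 (reflect across v@8): 48 holes -> [(7, 0), (7, 3), (7, 4), (7, 7), (7, 8), (7, 11), (7, 12), (7, 15), (9, 0), (9, 3), (9, 4), (9, 7), (9, 8), (9, 11), (9, 12), (9, 15), (13, 1), (13, 2), (13, 5), (13, 6), (13, 9), (13, 10), (13, 13), (13, 14), (18, 1), (18, 2), (18, 5), (18, 6), (18, 9), (18, 10), (18, 13), (18, 14), (22, 0), (22, 3), (22, 4), (22, 7), (22, 8), (22, 11), (22, 12), (22, 15), (24, 0), (24, 3), (24, 4), (24, 7), (24, 8), (24, 11), (24, 12), (24, 15)]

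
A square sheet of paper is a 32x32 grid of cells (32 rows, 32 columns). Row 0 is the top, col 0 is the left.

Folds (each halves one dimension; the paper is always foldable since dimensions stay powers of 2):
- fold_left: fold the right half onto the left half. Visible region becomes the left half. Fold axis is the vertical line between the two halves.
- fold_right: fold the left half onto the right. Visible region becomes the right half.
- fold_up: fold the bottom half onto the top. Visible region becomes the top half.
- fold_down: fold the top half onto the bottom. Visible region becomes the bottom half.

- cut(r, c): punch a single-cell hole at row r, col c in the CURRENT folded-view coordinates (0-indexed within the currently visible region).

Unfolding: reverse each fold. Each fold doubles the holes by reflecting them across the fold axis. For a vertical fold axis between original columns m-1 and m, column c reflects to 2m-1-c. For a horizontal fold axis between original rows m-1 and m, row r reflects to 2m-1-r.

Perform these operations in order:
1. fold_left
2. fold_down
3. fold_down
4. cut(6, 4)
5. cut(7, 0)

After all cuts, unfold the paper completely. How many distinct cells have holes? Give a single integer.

Answer: 16

Derivation:
Op 1 fold_left: fold axis v@16; visible region now rows[0,32) x cols[0,16) = 32x16
Op 2 fold_down: fold axis h@16; visible region now rows[16,32) x cols[0,16) = 16x16
Op 3 fold_down: fold axis h@24; visible region now rows[24,32) x cols[0,16) = 8x16
Op 4 cut(6, 4): punch at orig (30,4); cuts so far [(30, 4)]; region rows[24,32) x cols[0,16) = 8x16
Op 5 cut(7, 0): punch at orig (31,0); cuts so far [(30, 4), (31, 0)]; region rows[24,32) x cols[0,16) = 8x16
Unfold 1 (reflect across h@24): 4 holes -> [(16, 0), (17, 4), (30, 4), (31, 0)]
Unfold 2 (reflect across h@16): 8 holes -> [(0, 0), (1, 4), (14, 4), (15, 0), (16, 0), (17, 4), (30, 4), (31, 0)]
Unfold 3 (reflect across v@16): 16 holes -> [(0, 0), (0, 31), (1, 4), (1, 27), (14, 4), (14, 27), (15, 0), (15, 31), (16, 0), (16, 31), (17, 4), (17, 27), (30, 4), (30, 27), (31, 0), (31, 31)]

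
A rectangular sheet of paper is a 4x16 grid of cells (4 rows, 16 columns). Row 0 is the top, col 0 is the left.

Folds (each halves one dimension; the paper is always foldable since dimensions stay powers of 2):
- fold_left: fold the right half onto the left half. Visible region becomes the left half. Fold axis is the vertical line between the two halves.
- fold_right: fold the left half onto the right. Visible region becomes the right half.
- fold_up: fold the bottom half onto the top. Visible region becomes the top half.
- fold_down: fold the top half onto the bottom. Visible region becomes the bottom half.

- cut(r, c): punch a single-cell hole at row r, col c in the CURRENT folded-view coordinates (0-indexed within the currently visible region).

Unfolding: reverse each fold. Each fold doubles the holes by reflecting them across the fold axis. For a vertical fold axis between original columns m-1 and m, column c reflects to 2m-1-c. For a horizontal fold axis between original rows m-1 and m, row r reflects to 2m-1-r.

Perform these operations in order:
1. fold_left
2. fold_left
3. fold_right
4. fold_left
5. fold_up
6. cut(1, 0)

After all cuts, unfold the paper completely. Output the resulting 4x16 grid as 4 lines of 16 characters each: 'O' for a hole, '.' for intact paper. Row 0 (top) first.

Answer: ................
OOOOOOOOOOOOOOOO
OOOOOOOOOOOOOOOO
................

Derivation:
Op 1 fold_left: fold axis v@8; visible region now rows[0,4) x cols[0,8) = 4x8
Op 2 fold_left: fold axis v@4; visible region now rows[0,4) x cols[0,4) = 4x4
Op 3 fold_right: fold axis v@2; visible region now rows[0,4) x cols[2,4) = 4x2
Op 4 fold_left: fold axis v@3; visible region now rows[0,4) x cols[2,3) = 4x1
Op 5 fold_up: fold axis h@2; visible region now rows[0,2) x cols[2,3) = 2x1
Op 6 cut(1, 0): punch at orig (1,2); cuts so far [(1, 2)]; region rows[0,2) x cols[2,3) = 2x1
Unfold 1 (reflect across h@2): 2 holes -> [(1, 2), (2, 2)]
Unfold 2 (reflect across v@3): 4 holes -> [(1, 2), (1, 3), (2, 2), (2, 3)]
Unfold 3 (reflect across v@2): 8 holes -> [(1, 0), (1, 1), (1, 2), (1, 3), (2, 0), (2, 1), (2, 2), (2, 3)]
Unfold 4 (reflect across v@4): 16 holes -> [(1, 0), (1, 1), (1, 2), (1, 3), (1, 4), (1, 5), (1, 6), (1, 7), (2, 0), (2, 1), (2, 2), (2, 3), (2, 4), (2, 5), (2, 6), (2, 7)]
Unfold 5 (reflect across v@8): 32 holes -> [(1, 0), (1, 1), (1, 2), (1, 3), (1, 4), (1, 5), (1, 6), (1, 7), (1, 8), (1, 9), (1, 10), (1, 11), (1, 12), (1, 13), (1, 14), (1, 15), (2, 0), (2, 1), (2, 2), (2, 3), (2, 4), (2, 5), (2, 6), (2, 7), (2, 8), (2, 9), (2, 10), (2, 11), (2, 12), (2, 13), (2, 14), (2, 15)]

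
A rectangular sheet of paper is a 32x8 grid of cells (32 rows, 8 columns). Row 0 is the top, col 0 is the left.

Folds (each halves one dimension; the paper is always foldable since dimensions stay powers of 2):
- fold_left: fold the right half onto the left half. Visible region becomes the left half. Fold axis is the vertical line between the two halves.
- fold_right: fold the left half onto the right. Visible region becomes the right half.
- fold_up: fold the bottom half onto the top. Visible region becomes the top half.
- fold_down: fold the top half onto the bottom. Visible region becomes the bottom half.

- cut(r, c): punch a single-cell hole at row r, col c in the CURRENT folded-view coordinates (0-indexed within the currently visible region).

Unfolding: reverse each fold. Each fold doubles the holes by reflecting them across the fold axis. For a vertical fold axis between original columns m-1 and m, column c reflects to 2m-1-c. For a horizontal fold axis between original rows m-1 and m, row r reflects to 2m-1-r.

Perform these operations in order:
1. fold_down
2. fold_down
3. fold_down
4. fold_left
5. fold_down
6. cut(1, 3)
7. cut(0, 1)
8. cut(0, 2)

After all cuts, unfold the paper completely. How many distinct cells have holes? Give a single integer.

Answer: 96

Derivation:
Op 1 fold_down: fold axis h@16; visible region now rows[16,32) x cols[0,8) = 16x8
Op 2 fold_down: fold axis h@24; visible region now rows[24,32) x cols[0,8) = 8x8
Op 3 fold_down: fold axis h@28; visible region now rows[28,32) x cols[0,8) = 4x8
Op 4 fold_left: fold axis v@4; visible region now rows[28,32) x cols[0,4) = 4x4
Op 5 fold_down: fold axis h@30; visible region now rows[30,32) x cols[0,4) = 2x4
Op 6 cut(1, 3): punch at orig (31,3); cuts so far [(31, 3)]; region rows[30,32) x cols[0,4) = 2x4
Op 7 cut(0, 1): punch at orig (30,1); cuts so far [(30, 1), (31, 3)]; region rows[30,32) x cols[0,4) = 2x4
Op 8 cut(0, 2): punch at orig (30,2); cuts so far [(30, 1), (30, 2), (31, 3)]; region rows[30,32) x cols[0,4) = 2x4
Unfold 1 (reflect across h@30): 6 holes -> [(28, 3), (29, 1), (29, 2), (30, 1), (30, 2), (31, 3)]
Unfold 2 (reflect across v@4): 12 holes -> [(28, 3), (28, 4), (29, 1), (29, 2), (29, 5), (29, 6), (30, 1), (30, 2), (30, 5), (30, 6), (31, 3), (31, 4)]
Unfold 3 (reflect across h@28): 24 holes -> [(24, 3), (24, 4), (25, 1), (25, 2), (25, 5), (25, 6), (26, 1), (26, 2), (26, 5), (26, 6), (27, 3), (27, 4), (28, 3), (28, 4), (29, 1), (29, 2), (29, 5), (29, 6), (30, 1), (30, 2), (30, 5), (30, 6), (31, 3), (31, 4)]
Unfold 4 (reflect across h@24): 48 holes -> [(16, 3), (16, 4), (17, 1), (17, 2), (17, 5), (17, 6), (18, 1), (18, 2), (18, 5), (18, 6), (19, 3), (19, 4), (20, 3), (20, 4), (21, 1), (21, 2), (21, 5), (21, 6), (22, 1), (22, 2), (22, 5), (22, 6), (23, 3), (23, 4), (24, 3), (24, 4), (25, 1), (25, 2), (25, 5), (25, 6), (26, 1), (26, 2), (26, 5), (26, 6), (27, 3), (27, 4), (28, 3), (28, 4), (29, 1), (29, 2), (29, 5), (29, 6), (30, 1), (30, 2), (30, 5), (30, 6), (31, 3), (31, 4)]
Unfold 5 (reflect across h@16): 96 holes -> [(0, 3), (0, 4), (1, 1), (1, 2), (1, 5), (1, 6), (2, 1), (2, 2), (2, 5), (2, 6), (3, 3), (3, 4), (4, 3), (4, 4), (5, 1), (5, 2), (5, 5), (5, 6), (6, 1), (6, 2), (6, 5), (6, 6), (7, 3), (7, 4), (8, 3), (8, 4), (9, 1), (9, 2), (9, 5), (9, 6), (10, 1), (10, 2), (10, 5), (10, 6), (11, 3), (11, 4), (12, 3), (12, 4), (13, 1), (13, 2), (13, 5), (13, 6), (14, 1), (14, 2), (14, 5), (14, 6), (15, 3), (15, 4), (16, 3), (16, 4), (17, 1), (17, 2), (17, 5), (17, 6), (18, 1), (18, 2), (18, 5), (18, 6), (19, 3), (19, 4), (20, 3), (20, 4), (21, 1), (21, 2), (21, 5), (21, 6), (22, 1), (22, 2), (22, 5), (22, 6), (23, 3), (23, 4), (24, 3), (24, 4), (25, 1), (25, 2), (25, 5), (25, 6), (26, 1), (26, 2), (26, 5), (26, 6), (27, 3), (27, 4), (28, 3), (28, 4), (29, 1), (29, 2), (29, 5), (29, 6), (30, 1), (30, 2), (30, 5), (30, 6), (31, 3), (31, 4)]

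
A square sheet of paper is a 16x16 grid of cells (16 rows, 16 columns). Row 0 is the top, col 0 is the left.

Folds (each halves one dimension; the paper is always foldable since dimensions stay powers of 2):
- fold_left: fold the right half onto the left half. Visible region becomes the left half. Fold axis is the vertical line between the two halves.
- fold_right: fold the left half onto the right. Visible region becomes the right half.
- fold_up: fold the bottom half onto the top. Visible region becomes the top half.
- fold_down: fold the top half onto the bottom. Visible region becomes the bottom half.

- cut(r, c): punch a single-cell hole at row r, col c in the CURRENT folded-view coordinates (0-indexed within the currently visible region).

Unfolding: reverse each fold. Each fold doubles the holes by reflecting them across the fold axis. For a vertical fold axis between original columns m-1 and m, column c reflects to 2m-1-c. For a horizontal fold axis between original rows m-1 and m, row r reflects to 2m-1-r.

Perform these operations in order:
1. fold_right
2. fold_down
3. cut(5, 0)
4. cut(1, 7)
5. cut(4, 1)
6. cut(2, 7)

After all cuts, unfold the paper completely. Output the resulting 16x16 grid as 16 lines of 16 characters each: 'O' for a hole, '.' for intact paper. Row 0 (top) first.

Op 1 fold_right: fold axis v@8; visible region now rows[0,16) x cols[8,16) = 16x8
Op 2 fold_down: fold axis h@8; visible region now rows[8,16) x cols[8,16) = 8x8
Op 3 cut(5, 0): punch at orig (13,8); cuts so far [(13, 8)]; region rows[8,16) x cols[8,16) = 8x8
Op 4 cut(1, 7): punch at orig (9,15); cuts so far [(9, 15), (13, 8)]; region rows[8,16) x cols[8,16) = 8x8
Op 5 cut(4, 1): punch at orig (12,9); cuts so far [(9, 15), (12, 9), (13, 8)]; region rows[8,16) x cols[8,16) = 8x8
Op 6 cut(2, 7): punch at orig (10,15); cuts so far [(9, 15), (10, 15), (12, 9), (13, 8)]; region rows[8,16) x cols[8,16) = 8x8
Unfold 1 (reflect across h@8): 8 holes -> [(2, 8), (3, 9), (5, 15), (6, 15), (9, 15), (10, 15), (12, 9), (13, 8)]
Unfold 2 (reflect across v@8): 16 holes -> [(2, 7), (2, 8), (3, 6), (3, 9), (5, 0), (5, 15), (6, 0), (6, 15), (9, 0), (9, 15), (10, 0), (10, 15), (12, 6), (12, 9), (13, 7), (13, 8)]

Answer: ................
................
.......OO.......
......O..O......
................
O..............O
O..............O
................
................
O..............O
O..............O
................
......O..O......
.......OO.......
................
................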